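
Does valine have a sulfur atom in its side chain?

No

Cysteine (C, thiol) and methionine (M, thioether) are the two sulfur-containing amino acids.
Valine is not in this group.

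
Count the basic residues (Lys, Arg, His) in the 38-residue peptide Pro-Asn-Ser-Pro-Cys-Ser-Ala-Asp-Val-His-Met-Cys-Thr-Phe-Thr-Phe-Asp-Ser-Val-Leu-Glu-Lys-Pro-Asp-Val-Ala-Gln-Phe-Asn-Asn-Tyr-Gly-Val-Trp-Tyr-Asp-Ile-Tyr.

Matching residues: His10, Lys22.

2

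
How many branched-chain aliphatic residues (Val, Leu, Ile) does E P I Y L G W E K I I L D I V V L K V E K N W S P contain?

Matching residues: I3, L5, I10, I11, L12, I14, V15, V16, L17, V19.

10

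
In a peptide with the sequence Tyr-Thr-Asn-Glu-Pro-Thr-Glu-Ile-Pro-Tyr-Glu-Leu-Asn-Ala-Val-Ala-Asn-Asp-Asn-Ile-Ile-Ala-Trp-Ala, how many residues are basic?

0

K, R, and H are the three residues with basic side chains (ε-amine, guanidinium, and imidazole respectively).
None of the 24 residues belong to this group.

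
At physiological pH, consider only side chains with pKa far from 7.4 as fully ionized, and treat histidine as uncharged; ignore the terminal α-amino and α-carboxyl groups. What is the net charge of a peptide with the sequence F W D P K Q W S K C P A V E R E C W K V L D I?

0

At pH ~7.4 the Lys and Arg side chains are protonated (+1), the Asp and Glu side chains are deprotonated (−1), and with His taken as neutral all other side chains carry no charge.
Positive (K, R): K5, K9, R15, K19 → +4.
Negative (D, E): D3, E14, E16, D22 → −4.
Net charge = (+4) + (−4) = 0.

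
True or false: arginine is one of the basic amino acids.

Lysine (K), arginine (R), and histidine (H) have basic, nitrogen-containing side chains.
Arginine is in this group.

True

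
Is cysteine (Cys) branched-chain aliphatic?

No

The BCAAs are Val, Leu, and Ile — aliphatic side chains with a branch point.
Cysteine is not in this group.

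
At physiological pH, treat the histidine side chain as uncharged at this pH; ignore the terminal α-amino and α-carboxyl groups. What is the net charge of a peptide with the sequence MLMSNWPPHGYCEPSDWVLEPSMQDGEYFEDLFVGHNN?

The side chains ionized at physiological pH are Lys/Arg (+1) and Asp/Glu (−1); with His treated as neutral, nothing else contributes.
Positive (K, R): none → +0.
Negative (D, E): E13, D16, E20, D25, E27, E30, D31 → −7.
Net charge = (+0) + (−7) = −7.

-7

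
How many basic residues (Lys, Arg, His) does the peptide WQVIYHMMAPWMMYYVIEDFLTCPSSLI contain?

1

Matching residues: H6.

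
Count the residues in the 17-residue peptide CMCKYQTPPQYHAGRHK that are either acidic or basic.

Acidic: D, E. Basic: H, K, R.
Acidic residues here: none (0).
Basic residues here: K4, H12, R15, H16, K17 (5).
The two groups share no amino acid, so total = 0 + 5 = 5.

5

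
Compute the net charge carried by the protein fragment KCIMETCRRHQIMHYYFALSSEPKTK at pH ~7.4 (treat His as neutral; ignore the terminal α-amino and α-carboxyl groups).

+3

At pH ~7.4 the Lys and Arg side chains are protonated (+1), the Asp and Glu side chains are deprotonated (−1), and with His taken as neutral all other side chains carry no charge.
Positive (K, R): K1, R8, R9, K24, K26 → +5.
Negative (D, E): E5, E22 → −2.
Net charge = (+5) + (−2) = +3.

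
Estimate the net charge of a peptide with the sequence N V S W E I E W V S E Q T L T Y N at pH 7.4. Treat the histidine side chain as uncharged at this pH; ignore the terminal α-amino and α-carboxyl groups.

Near pH 7.4, K and R contribute +1 each, D and E contribute −1 each, and every other side chain (His included, as stated) is uncharged.
Positive (K, R): none → +0.
Negative (D, E): E5, E7, E11 → −3.
Net charge = (+0) + (−3) = −3.

-3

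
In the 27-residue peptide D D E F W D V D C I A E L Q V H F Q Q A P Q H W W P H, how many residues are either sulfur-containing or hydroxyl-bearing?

Sulfur-containing: C, M. Hydroxyl-bearing: S, T, Y.
Sulfur-containing residues here: C9 (1).
Hydroxyl-bearing residues here: none (0).
The two groups share no amino acid, so total = 1 + 0 = 1.

1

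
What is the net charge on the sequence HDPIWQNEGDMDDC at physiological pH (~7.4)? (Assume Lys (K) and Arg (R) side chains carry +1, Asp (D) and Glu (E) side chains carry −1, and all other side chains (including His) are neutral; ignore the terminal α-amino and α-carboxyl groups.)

Positive (K, R): none → +0.
Negative (D, E): D2, E8, D10, D12, D13 → −5.
Net charge = (+0) + (−5) = −5.

-5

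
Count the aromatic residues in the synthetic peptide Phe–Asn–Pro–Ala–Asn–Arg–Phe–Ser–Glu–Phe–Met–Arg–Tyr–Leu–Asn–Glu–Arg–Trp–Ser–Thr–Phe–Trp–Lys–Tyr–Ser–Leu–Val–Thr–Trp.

F, W, and Y each carry an aromatic ring on the side chain.
Matching residues: Phe1, Phe7, Phe10, Tyr13, Trp18, Phe21, Trp22, Tyr24, Trp29.

9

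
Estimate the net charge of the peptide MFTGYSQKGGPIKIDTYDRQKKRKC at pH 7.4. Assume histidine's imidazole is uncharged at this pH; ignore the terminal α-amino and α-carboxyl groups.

+5

At pH ~7.4 the Lys and Arg side chains are protonated (+1), the Asp and Glu side chains are deprotonated (−1), and with His taken as neutral all other side chains carry no charge.
Positive (K, R): K8, K13, R19, K21, K22, R23, K24 → +7.
Negative (D, E): D15, D18 → −2.
Net charge = (+7) + (−2) = +5.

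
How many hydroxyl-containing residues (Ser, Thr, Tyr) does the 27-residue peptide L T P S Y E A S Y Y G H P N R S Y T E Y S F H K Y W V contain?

12

Matching residues: T2, S4, Y5, S8, Y9, Y10, S16, Y17, T18, Y20, S21, Y25.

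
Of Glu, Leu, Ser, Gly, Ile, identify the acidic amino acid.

Glu

The acidic residues are Asp (D) and Glu (E), whose side chains end in a carboxylate group.
Of the listed options, only Glu belongs to this group.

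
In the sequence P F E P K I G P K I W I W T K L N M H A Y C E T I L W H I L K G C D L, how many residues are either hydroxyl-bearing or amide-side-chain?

4

Hydroxyl-bearing: S, T, Y. Amide-side-chain: N, Q.
Hydroxyl-bearing residues here: T14, Y21, T24 (3).
Amide-side-chain residues here: N17 (1).
The two groups share no amino acid, so total = 3 + 1 = 4.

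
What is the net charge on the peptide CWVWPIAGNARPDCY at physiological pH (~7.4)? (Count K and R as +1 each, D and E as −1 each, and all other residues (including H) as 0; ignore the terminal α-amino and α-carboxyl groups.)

0

Positive (K, R): R11 → +1.
Negative (D, E): D13 → −1.
Net charge = (+1) + (−1) = 0.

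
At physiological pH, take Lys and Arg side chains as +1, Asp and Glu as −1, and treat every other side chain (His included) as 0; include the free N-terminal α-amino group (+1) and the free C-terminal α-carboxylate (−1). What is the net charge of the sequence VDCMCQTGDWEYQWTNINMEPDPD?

-6

Positive (K, R): none → +0.
Negative (D, E): D2, D9, E11, E20, D22, D24 → −6.
The N-terminus (+1) and C-terminus (−1) cancel.
Net charge = (+0) + (−6) = −6.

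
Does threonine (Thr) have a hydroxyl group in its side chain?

S, T, and Y are the three residues with a side-chain hydroxyl.
Threonine is in this group.

Yes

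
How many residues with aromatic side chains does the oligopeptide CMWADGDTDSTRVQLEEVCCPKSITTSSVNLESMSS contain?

1

F, W, and Y each carry an aromatic ring on the side chain.
Matching residues: W3.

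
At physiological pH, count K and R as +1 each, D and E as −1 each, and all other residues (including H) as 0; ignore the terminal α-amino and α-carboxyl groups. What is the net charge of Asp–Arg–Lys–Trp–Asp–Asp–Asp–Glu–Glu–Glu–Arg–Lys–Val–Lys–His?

Positive (K, R): Arg2, Lys3, Arg11, Lys12, Lys14 → +5.
Negative (D, E): Asp1, Asp5, Asp6, Asp7, Glu8, Glu9, Glu10 → −7.
Net charge = (+5) + (−7) = −2.

-2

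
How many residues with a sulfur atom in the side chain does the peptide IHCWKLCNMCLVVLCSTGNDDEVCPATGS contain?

Cysteine (C, thiol) and methionine (M, thioether) are the two sulfur-containing amino acids.
Matching residues: C3, C7, M9, C10, C15, C24.

6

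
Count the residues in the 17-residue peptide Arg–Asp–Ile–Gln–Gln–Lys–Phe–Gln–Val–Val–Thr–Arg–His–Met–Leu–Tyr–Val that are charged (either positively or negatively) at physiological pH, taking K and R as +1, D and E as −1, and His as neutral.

Charged side chains at pH ~7.4: K, R (positive); D, E (negative).
Matching residues: Arg1, Asp2, Lys6, Arg12.

4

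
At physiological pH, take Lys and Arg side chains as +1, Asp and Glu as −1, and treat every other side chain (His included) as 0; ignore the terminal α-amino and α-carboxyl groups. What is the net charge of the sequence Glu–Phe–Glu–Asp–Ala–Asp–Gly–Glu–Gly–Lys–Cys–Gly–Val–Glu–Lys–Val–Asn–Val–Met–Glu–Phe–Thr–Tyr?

-5

Positive (K, R): Lys10, Lys15 → +2.
Negative (D, E): Glu1, Glu3, Asp4, Asp6, Glu8, Glu14, Glu20 → −7.
Net charge = (+2) + (−7) = −5.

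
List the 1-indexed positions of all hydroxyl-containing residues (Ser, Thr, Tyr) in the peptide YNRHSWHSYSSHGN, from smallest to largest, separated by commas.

Matching residues: Y1, S5, S8, Y9, S10, S11.

1, 5, 8, 9, 10, 11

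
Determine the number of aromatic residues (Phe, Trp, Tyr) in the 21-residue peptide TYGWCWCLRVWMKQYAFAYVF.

8

Matching residues: Y2, W4, W6, W11, Y15, F17, Y19, F21.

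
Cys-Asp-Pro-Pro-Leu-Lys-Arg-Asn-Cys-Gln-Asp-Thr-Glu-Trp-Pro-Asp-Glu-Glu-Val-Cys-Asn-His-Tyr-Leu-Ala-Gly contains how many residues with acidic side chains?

6

Aspartate (D) and glutamate (E) have carboxylic-acid side chains and are the acidic amino acids.
Matching residues: Asp2, Asp11, Glu13, Asp16, Glu17, Glu18.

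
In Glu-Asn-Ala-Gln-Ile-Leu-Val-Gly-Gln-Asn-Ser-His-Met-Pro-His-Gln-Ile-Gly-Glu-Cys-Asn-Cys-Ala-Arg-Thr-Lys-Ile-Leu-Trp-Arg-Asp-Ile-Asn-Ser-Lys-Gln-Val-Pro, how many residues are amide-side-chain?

Asparagine (N) and glutamine (Q) have uncharged amide side chains.
Matching residues: Asn2, Gln4, Gln9, Asn10, Gln16, Asn21, Asn33, Gln36.

8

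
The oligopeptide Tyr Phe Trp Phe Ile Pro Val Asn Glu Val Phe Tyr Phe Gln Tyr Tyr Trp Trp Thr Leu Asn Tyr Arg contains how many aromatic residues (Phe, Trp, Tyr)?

12

Matching residues: Tyr1, Phe2, Trp3, Phe4, Phe11, Tyr12, Phe13, Tyr15, Tyr16, Trp17, Trp18, Tyr22.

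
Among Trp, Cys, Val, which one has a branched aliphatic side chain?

V, L, and I make up the branched-chain aliphatic group.
Of the listed options, only Val belongs to this group.

Val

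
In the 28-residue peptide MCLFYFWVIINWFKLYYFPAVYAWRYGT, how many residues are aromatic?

12

F, W, and Y each carry an aromatic ring on the side chain.
Matching residues: F4, Y5, F6, W7, W12, F13, Y16, Y17, F18, Y22, W24, Y26.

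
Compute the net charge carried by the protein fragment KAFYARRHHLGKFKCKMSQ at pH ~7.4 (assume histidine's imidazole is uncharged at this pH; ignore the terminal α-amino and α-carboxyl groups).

+6

At pH ~7.4 the Lys and Arg side chains are protonated (+1), the Asp and Glu side chains are deprotonated (−1), and with His taken as neutral all other side chains carry no charge.
Positive (K, R): K1, R6, R7, K12, K14, K16 → +6.
Negative (D, E): none → −0.
Net charge = (+6) + (−0) = +6.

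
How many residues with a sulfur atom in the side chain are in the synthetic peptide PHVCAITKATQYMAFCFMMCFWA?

Only Cys (C) and Met (M) have a sulfur atom in the side chain.
Matching residues: C4, M13, C16, M18, M19, C20.

6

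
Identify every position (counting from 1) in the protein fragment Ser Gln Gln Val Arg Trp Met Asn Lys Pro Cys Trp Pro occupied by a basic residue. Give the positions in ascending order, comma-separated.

5, 9

Lysine (K), arginine (R), and histidine (H) have basic, nitrogen-containing side chains.
Matching residues: Arg5, Lys9.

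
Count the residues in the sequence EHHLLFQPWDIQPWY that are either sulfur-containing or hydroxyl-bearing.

1

Sulfur-containing: C, M. Hydroxyl-bearing: S, T, Y.
Sulfur-containing residues here: none (0).
Hydroxyl-bearing residues here: Y15 (1).
The two groups share no amino acid, so total = 0 + 1 = 1.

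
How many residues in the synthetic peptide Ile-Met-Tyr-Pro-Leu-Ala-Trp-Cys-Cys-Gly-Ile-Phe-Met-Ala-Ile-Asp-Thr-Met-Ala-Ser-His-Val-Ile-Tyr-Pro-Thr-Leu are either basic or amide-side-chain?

1

Basic: H, K, R. Amide-side-chain: N, Q.
Basic residues here: His21 (1).
Amide-side-chain residues here: none (0).
The two groups share no amino acid, so total = 1 + 0 = 1.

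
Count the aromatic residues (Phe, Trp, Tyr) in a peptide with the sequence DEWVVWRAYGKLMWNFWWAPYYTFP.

Matching residues: W3, W6, Y9, W14, F16, W17, W18, Y21, Y22, F24.

10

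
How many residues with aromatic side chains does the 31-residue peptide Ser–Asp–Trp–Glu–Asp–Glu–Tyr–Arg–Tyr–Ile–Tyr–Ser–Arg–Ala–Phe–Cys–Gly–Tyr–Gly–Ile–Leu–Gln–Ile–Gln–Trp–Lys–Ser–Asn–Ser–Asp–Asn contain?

7

Phenylalanine (F), tryptophan (W), and tyrosine (Y) have aromatic ring side chains.
Matching residues: Trp3, Tyr7, Tyr9, Tyr11, Phe15, Tyr18, Trp25.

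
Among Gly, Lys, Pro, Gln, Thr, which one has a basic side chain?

K, R, and H are the three residues with basic side chains (ε-amine, guanidinium, and imidazole respectively).
Of the listed options, only Lys belongs to this group.

Lys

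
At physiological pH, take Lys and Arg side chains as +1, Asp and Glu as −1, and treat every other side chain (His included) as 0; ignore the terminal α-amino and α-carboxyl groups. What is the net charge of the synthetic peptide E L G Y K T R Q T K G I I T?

+2

Positive (K, R): K5, R7, K10 → +3.
Negative (D, E): E1 → −1.
Net charge = (+3) + (−1) = +2.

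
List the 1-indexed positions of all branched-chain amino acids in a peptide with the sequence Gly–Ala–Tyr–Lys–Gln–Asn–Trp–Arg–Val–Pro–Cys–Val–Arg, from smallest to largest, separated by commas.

Valine (V), leucine (L), and isoleucine (I) are the branched-chain amino acids.
Matching residues: Val9, Val12.

9, 12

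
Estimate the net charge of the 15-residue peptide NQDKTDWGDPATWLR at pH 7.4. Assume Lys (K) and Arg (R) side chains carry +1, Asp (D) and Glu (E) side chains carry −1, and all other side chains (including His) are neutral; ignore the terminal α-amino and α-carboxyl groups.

-1

Positive (K, R): K4, R15 → +2.
Negative (D, E): D3, D6, D9 → −3.
Net charge = (+2) + (−3) = −1.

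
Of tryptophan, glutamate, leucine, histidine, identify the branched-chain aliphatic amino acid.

V, L, and I make up the branched-chain aliphatic group.
Of the listed options, only leucine belongs to this group.

leucine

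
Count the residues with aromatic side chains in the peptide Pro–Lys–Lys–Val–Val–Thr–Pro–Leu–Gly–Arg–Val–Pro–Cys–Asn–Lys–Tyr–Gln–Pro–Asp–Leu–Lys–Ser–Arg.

The aromatic amino acids are Phe (F, benzyl), Trp (W, indole), and Tyr (Y, phenol).
Matching residues: Tyr16.

1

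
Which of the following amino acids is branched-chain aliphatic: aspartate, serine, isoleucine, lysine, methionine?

isoleucine

The BCAAs are Val, Leu, and Ile — aliphatic side chains with a branch point.
Of the listed options, only isoleucine belongs to this group.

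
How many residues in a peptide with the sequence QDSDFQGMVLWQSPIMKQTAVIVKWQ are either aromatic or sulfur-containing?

Aromatic: F, W, Y. Sulfur-containing: C, M.
Aromatic residues here: F5, W11, W25 (3).
Sulfur-containing residues here: M8, M16 (2).
The two groups share no amino acid, so total = 3 + 2 = 5.

5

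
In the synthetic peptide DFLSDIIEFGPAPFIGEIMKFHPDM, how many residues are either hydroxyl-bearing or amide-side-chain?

1

Hydroxyl-bearing: S, T, Y. Amide-side-chain: N, Q.
Hydroxyl-bearing residues here: S4 (1).
Amide-side-chain residues here: none (0).
The two groups share no amino acid, so total = 1 + 0 = 1.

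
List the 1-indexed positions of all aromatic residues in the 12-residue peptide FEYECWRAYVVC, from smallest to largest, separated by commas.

1, 3, 6, 9

The aromatic amino acids are Phe (F, benzyl), Trp (W, indole), and Tyr (Y, phenol).
Matching residues: F1, Y3, W6, Y9.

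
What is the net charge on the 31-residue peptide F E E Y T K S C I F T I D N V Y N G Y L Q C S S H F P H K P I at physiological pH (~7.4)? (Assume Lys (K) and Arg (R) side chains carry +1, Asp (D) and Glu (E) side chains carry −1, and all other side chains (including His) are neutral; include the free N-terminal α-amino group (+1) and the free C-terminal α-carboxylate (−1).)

Positive (K, R): K6, K29 → +2.
Negative (D, E): E2, E3, D13 → −3.
The N-terminus (+1) and C-terminus (−1) cancel.
Net charge = (+2) + (−3) = −1.

-1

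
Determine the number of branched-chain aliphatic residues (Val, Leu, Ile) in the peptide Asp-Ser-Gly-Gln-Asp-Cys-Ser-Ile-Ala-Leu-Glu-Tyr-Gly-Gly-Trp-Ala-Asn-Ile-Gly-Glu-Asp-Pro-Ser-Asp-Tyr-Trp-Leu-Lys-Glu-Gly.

Matching residues: Ile8, Leu10, Ile18, Leu27.

4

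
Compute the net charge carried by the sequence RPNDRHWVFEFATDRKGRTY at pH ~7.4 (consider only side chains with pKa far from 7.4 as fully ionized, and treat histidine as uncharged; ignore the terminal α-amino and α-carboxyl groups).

+2

The side chains ionized at physiological pH are Lys/Arg (+1) and Asp/Glu (−1); with His treated as neutral, nothing else contributes.
Positive (K, R): R1, R5, R15, K16, R18 → +5.
Negative (D, E): D4, E10, D14 → −3.
Net charge = (+5) + (−3) = +2.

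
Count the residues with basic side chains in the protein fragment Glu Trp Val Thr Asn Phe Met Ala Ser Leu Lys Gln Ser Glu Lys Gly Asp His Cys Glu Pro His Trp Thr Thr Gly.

The basic amino acids are Lys (K), Arg (R), and His (H).
Matching residues: Lys11, Lys15, His18, His22.

4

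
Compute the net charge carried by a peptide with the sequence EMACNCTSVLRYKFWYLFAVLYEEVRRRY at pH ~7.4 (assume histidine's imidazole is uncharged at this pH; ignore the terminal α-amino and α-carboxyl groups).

Near pH 7.4, K and R contribute +1 each, D and E contribute −1 each, and every other side chain (His included, as stated) is uncharged.
Positive (K, R): R11, K13, R26, R27, R28 → +5.
Negative (D, E): E1, E23, E24 → −3.
Net charge = (+5) + (−3) = +2.

+2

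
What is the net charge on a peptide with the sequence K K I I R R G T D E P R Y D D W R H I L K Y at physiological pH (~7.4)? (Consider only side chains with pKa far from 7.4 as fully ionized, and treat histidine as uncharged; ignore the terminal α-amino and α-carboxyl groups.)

+3

The side chains ionized at physiological pH are Lys/Arg (+1) and Asp/Glu (−1); with His treated as neutral, nothing else contributes.
Positive (K, R): K1, K2, R5, R6, R12, R17, K21 → +7.
Negative (D, E): D9, E10, D14, D15 → −4.
Net charge = (+7) + (−4) = +3.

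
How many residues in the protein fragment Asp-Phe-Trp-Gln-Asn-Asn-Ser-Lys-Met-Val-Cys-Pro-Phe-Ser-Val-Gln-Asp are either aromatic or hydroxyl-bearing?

5

Aromatic: F, W, Y. Hydroxyl-bearing: S, T, Y.
Aromatic residues here: Phe2, Trp3, Phe13 (3).
Hydroxyl-bearing residues here: Ser7, Ser14 (2).
(Y belongs to both groups, but none appear in this sequence.) Total = 3 + 2 = 5.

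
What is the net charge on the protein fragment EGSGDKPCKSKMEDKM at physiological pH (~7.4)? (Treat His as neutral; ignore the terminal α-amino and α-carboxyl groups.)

Near pH 7.4, K and R contribute +1 each, D and E contribute −1 each, and every other side chain (His included, as stated) is uncharged.
Positive (K, R): K6, K9, K11, K15 → +4.
Negative (D, E): E1, D5, E13, D14 → −4.
Net charge = (+4) + (−4) = 0.

0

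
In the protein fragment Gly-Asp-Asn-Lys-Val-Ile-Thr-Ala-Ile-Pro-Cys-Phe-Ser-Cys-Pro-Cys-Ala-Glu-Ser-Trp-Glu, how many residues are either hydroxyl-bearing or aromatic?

5

Hydroxyl-bearing: S, T, Y. Aromatic: F, W, Y.
Hydroxyl-bearing residues here: Thr7, Ser13, Ser19 (3).
Aromatic residues here: Phe12, Trp20 (2).
(Y belongs to both groups, but none appear in this sequence.) Total = 3 + 2 = 5.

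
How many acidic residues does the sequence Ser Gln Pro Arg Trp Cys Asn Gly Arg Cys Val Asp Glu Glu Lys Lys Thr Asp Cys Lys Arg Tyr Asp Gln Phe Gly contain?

Only D (aspartate) and E (glutamate) carry a side-chain carboxylic acid.
Matching residues: Asp12, Glu13, Glu14, Asp18, Asp23.

5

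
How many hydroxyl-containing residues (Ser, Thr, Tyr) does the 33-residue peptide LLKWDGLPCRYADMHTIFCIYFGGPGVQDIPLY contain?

Matching residues: Y11, T16, Y21, Y33.

4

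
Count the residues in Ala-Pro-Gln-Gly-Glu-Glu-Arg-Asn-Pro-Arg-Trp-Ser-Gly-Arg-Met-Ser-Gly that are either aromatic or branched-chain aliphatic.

1

Aromatic: F, W, Y. Branched-chain aliphatic: I, L, V.
Aromatic residues here: Trp11 (1).
Branched-chain aliphatic residues here: none (0).
The two groups share no amino acid, so total = 1 + 0 = 1.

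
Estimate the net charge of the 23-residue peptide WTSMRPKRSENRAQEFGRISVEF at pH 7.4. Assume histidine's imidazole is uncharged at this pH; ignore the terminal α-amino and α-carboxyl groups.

At pH ~7.4 the Lys and Arg side chains are protonated (+1), the Asp and Glu side chains are deprotonated (−1), and with His taken as neutral all other side chains carry no charge.
Positive (K, R): R5, K7, R8, R12, R18 → +5.
Negative (D, E): E10, E15, E22 → −3.
Net charge = (+5) + (−3) = +2.

+2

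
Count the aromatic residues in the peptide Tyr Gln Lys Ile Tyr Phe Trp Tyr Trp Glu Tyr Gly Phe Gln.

Phenylalanine (F), tryptophan (W), and tyrosine (Y) have aromatic ring side chains.
Matching residues: Tyr1, Tyr5, Phe6, Trp7, Tyr8, Trp9, Tyr11, Phe13.

8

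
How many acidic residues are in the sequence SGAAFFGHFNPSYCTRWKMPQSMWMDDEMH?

Aspartate (D) and glutamate (E) have carboxylic-acid side chains and are the acidic amino acids.
Matching residues: D26, D27, E28.

3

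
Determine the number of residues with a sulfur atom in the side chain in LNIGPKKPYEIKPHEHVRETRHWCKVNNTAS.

1

The sulfur-bearing residues are cysteine (–SH) and methionine (–S–CH₃).
Matching residues: C24.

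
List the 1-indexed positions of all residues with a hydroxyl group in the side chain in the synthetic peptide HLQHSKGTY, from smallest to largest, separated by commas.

5, 8, 9

S, T, and Y are the three residues with a side-chain hydroxyl.
Matching residues: S5, T8, Y9.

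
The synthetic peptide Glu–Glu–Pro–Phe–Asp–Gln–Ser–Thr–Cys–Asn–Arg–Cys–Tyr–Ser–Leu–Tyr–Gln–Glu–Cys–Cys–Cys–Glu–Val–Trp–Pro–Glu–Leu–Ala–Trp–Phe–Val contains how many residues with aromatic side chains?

The aromatic amino acids are Phe (F, benzyl), Trp (W, indole), and Tyr (Y, phenol).
Matching residues: Phe4, Tyr13, Tyr16, Trp24, Trp29, Phe30.

6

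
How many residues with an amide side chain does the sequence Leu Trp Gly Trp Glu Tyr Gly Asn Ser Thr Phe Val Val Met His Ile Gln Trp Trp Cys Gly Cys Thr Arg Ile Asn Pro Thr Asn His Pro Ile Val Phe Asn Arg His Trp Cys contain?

5

Only N (asparagine) and Q (glutamine) carry a side-chain carboxamide.
Matching residues: Asn8, Gln17, Asn26, Asn29, Asn35.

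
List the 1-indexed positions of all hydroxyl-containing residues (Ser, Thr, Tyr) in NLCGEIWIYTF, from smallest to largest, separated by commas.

Matching residues: Y9, T10.

9, 10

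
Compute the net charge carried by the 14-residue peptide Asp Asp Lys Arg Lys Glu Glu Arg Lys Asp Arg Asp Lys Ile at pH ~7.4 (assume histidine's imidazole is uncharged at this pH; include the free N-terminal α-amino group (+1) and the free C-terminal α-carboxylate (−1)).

At pH ~7.4 the Lys and Arg side chains are protonated (+1), the Asp and Glu side chains are deprotonated (−1), and with His taken as neutral all other side chains carry no charge.
Positive (K, R): Lys3, Arg4, Lys5, Arg8, Lys9, Arg11, Lys13 → +7.
Negative (D, E): Asp1, Asp2, Glu6, Glu7, Asp10, Asp12 → −6.
The N-terminus (+1) and C-terminus (−1) cancel.
Net charge = (+7) + (−6) = +1.

+1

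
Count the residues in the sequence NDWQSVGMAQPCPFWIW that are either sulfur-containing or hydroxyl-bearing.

3

Sulfur-containing: C, M. Hydroxyl-bearing: S, T, Y.
Sulfur-containing residues here: M8, C12 (2).
Hydroxyl-bearing residues here: S5 (1).
The two groups share no amino acid, so total = 2 + 1 = 3.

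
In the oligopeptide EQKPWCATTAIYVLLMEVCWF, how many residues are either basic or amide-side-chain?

2

Basic: H, K, R. Amide-side-chain: N, Q.
Basic residues here: K3 (1).
Amide-side-chain residues here: Q2 (1).
The two groups share no amino acid, so total = 1 + 1 = 2.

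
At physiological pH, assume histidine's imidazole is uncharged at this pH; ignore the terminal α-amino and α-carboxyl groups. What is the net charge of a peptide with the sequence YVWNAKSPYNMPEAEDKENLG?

-2

At pH ~7.4 the Lys and Arg side chains are protonated (+1), the Asp and Glu side chains are deprotonated (−1), and with His taken as neutral all other side chains carry no charge.
Positive (K, R): K6, K17 → +2.
Negative (D, E): E13, E15, D16, E18 → −4.
Net charge = (+2) + (−4) = −2.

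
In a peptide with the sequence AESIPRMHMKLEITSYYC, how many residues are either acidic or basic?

5

Acidic: D, E. Basic: H, K, R.
Acidic residues here: E2, E12 (2).
Basic residues here: R6, H8, K10 (3).
The two groups share no amino acid, so total = 2 + 3 = 5.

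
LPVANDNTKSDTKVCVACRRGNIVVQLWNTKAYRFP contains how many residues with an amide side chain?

The amide-side-chain residues are Asn (N) and Gln (Q).
Matching residues: N5, N7, N22, Q26, N29.

5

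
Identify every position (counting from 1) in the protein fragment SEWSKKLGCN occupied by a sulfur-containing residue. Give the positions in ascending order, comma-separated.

Matching residues: C9.

9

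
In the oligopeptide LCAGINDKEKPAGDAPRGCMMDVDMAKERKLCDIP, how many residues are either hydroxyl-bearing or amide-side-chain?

Hydroxyl-bearing: S, T, Y. Amide-side-chain: N, Q.
Hydroxyl-bearing residues here: none (0).
Amide-side-chain residues here: N6 (1).
The two groups share no amino acid, so total = 0 + 1 = 1.

1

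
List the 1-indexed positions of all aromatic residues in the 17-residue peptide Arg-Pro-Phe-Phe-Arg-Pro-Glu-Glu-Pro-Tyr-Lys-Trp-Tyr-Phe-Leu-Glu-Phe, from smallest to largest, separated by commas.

3, 4, 10, 12, 13, 14, 17

Phenylalanine (F), tryptophan (W), and tyrosine (Y) have aromatic ring side chains.
Matching residues: Phe3, Phe4, Tyr10, Trp12, Tyr13, Phe14, Phe17.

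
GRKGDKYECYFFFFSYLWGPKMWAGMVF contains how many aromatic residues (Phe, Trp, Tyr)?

10

Matching residues: Y7, Y10, F11, F12, F13, F14, Y16, W18, W23, F28.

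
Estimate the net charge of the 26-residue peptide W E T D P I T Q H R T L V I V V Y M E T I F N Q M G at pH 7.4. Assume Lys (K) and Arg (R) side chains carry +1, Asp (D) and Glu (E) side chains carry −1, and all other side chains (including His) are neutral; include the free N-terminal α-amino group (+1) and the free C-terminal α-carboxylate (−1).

Positive (K, R): R10 → +1.
Negative (D, E): E2, D4, E19 → −3.
The N-terminus (+1) and C-terminus (−1) cancel.
Net charge = (+1) + (−3) = −2.

-2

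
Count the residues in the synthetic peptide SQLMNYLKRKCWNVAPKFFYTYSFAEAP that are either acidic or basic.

5

Acidic: D, E. Basic: H, K, R.
Acidic residues here: E26 (1).
Basic residues here: K8, R9, K10, K17 (4).
The two groups share no amino acid, so total = 1 + 4 = 5.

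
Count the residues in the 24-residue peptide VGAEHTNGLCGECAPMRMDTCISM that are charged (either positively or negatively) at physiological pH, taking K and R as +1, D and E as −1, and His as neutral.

Charged side chains at pH ~7.4: K, R (positive); D, E (negative).
Matching residues: E4, E12, R17, D19.

4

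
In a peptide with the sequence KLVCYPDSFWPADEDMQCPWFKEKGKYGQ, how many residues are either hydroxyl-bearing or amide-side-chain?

5

Hydroxyl-bearing: S, T, Y. Amide-side-chain: N, Q.
Hydroxyl-bearing residues here: Y5, S8, Y27 (3).
Amide-side-chain residues here: Q17, Q29 (2).
The two groups share no amino acid, so total = 3 + 2 = 5.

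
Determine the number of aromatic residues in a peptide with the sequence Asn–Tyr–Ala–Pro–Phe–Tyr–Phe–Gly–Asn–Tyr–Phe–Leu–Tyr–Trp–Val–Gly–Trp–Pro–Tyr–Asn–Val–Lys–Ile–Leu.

10

F, W, and Y each carry an aromatic ring on the side chain.
Matching residues: Tyr2, Phe5, Tyr6, Phe7, Tyr10, Phe11, Tyr13, Trp14, Trp17, Tyr19.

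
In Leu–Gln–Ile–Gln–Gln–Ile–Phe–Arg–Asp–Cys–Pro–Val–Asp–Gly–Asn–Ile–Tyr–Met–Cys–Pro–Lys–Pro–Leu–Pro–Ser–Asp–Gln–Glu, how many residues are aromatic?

2

F, W, and Y each carry an aromatic ring on the side chain.
Matching residues: Phe7, Tyr17.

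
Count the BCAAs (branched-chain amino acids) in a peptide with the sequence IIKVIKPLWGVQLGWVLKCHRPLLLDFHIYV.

V, L, and I make up the branched-chain aliphatic group.
Matching residues: I1, I2, V4, I5, L8, V11, L13, V16, L17, L23, L24, L25, I29, V31.

14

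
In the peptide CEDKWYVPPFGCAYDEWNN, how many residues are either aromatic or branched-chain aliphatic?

6

Aromatic: F, W, Y. Branched-chain aliphatic: I, L, V.
Aromatic residues here: W5, Y6, F10, Y14, W17 (5).
Branched-chain aliphatic residues here: V7 (1).
The two groups share no amino acid, so total = 5 + 1 = 6.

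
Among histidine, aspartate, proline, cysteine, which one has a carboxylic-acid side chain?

aspartate

Aspartate (D) and glutamate (E) have carboxylic-acid side chains and are the acidic amino acids.
Of the listed options, only aspartate belongs to this group.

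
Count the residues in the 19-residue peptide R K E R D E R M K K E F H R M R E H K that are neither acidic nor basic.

Acidic: D, E. Basic: K, R, H. All other residues are neither.
Matching residues: M8, F12, M15.

3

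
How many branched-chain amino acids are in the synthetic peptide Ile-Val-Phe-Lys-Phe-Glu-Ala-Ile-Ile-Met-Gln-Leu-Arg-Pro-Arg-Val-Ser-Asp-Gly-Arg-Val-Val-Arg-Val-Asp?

V, L, and I make up the branched-chain aliphatic group.
Matching residues: Ile1, Val2, Ile8, Ile9, Leu12, Val16, Val21, Val22, Val24.

9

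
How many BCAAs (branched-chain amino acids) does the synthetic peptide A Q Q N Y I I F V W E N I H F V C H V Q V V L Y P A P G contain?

9

Valine (V), leucine (L), and isoleucine (I) are the branched-chain amino acids.
Matching residues: I6, I7, V9, I13, V16, V19, V21, V22, L23.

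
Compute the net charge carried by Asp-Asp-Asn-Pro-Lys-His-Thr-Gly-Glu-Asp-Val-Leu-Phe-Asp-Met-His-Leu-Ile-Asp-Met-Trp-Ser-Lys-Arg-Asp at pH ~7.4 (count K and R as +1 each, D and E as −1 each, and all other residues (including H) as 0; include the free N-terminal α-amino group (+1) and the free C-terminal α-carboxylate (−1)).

-4

Positive (K, R): Lys5, Lys23, Arg24 → +3.
Negative (D, E): Asp1, Asp2, Glu9, Asp10, Asp14, Asp19, Asp25 → −7.
The N-terminus (+1) and C-terminus (−1) cancel.
Net charge = (+3) + (−7) = −4.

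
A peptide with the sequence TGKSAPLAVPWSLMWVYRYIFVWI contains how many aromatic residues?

6

The aromatic amino acids are Phe (F, benzyl), Trp (W, indole), and Tyr (Y, phenol).
Matching residues: W11, W15, Y17, Y19, F21, W23.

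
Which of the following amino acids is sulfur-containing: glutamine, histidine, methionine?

Cysteine (C, thiol) and methionine (M, thioether) are the two sulfur-containing amino acids.
Of the listed options, only methionine belongs to this group.

methionine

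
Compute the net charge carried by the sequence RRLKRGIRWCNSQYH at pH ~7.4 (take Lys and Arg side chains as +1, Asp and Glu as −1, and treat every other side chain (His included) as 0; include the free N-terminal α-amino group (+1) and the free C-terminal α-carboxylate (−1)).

+5

Positive (K, R): R1, R2, K4, R5, R8 → +5.
Negative (D, E): none → −0.
The N-terminus (+1) and C-terminus (−1) cancel.
Net charge = (+5) + (−0) = +5.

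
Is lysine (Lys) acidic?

The acidic residues are Asp (D) and Glu (E), whose side chains end in a carboxylate group.
Lysine is not in this group.

No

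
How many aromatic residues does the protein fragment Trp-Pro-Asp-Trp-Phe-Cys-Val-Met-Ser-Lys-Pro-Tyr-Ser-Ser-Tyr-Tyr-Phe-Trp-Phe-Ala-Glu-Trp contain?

10

The aromatic amino acids are Phe (F, benzyl), Trp (W, indole), and Tyr (Y, phenol).
Matching residues: Trp1, Trp4, Phe5, Tyr12, Tyr15, Tyr16, Phe17, Trp18, Phe19, Trp22.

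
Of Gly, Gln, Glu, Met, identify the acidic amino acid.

Aspartate (D) and glutamate (E) have carboxylic-acid side chains and are the acidic amino acids.
Of the listed options, only Glu belongs to this group.

Glu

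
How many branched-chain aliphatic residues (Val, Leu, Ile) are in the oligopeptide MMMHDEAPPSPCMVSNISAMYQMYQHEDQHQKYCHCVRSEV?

Matching residues: V14, I17, V37, V41.

4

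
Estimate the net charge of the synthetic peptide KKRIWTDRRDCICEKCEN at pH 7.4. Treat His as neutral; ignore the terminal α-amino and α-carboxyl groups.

+2

The side chains ionized at physiological pH are Lys/Arg (+1) and Asp/Glu (−1); with His treated as neutral, nothing else contributes.
Positive (K, R): K1, K2, R3, R8, R9, K15 → +6.
Negative (D, E): D7, D10, E14, E17 → −4.
Net charge = (+6) + (−4) = +2.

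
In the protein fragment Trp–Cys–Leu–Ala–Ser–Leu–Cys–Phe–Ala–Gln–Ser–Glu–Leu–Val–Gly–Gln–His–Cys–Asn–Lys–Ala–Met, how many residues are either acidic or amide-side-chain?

4

Acidic: D, E. Amide-side-chain: N, Q.
Acidic residues here: Glu12 (1).
Amide-side-chain residues here: Gln10, Gln16, Asn19 (3).
The two groups share no amino acid, so total = 1 + 3 = 4.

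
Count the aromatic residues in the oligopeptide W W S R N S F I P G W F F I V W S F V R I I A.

8

Phenylalanine (F), tryptophan (W), and tyrosine (Y) have aromatic ring side chains.
Matching residues: W1, W2, F7, W11, F12, F13, W16, F18.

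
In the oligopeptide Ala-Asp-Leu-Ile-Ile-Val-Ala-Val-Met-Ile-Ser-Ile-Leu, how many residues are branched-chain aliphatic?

8

V, L, and I make up the branched-chain aliphatic group.
Matching residues: Leu3, Ile4, Ile5, Val6, Val8, Ile10, Ile12, Leu13.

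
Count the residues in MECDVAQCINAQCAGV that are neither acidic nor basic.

14

Acidic: D, E. Basic: K, R, H. All other residues are neither.
Matching residues: M1, C3, V5, A6, Q7, C8, I9, N10, A11, Q12, C13, A14, G15, V16.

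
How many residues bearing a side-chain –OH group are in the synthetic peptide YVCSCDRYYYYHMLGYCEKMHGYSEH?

9

The –OH-bearing residues are Ser, Thr (aliphatic alcohols), and Tyr (phenol).
Matching residues: Y1, S4, Y8, Y9, Y10, Y11, Y16, Y23, S24.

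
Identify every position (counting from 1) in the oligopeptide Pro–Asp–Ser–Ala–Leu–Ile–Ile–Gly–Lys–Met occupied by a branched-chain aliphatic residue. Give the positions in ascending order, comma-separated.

5, 6, 7

The BCAAs are Val, Leu, and Ile — aliphatic side chains with a branch point.
Matching residues: Leu5, Ile6, Ile7.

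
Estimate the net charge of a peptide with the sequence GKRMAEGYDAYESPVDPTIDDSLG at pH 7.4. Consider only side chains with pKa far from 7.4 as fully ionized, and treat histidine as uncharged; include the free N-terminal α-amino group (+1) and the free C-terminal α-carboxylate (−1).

The side chains ionized at physiological pH are Lys/Arg (+1) and Asp/Glu (−1); with His treated as neutral, nothing else contributes.
Positive (K, R): K2, R3 → +2.
Negative (D, E): E6, D9, E12, D16, D20, D21 → −6.
The N-terminus (+1) and C-terminus (−1) cancel.
Net charge = (+2) + (−6) = −4.

-4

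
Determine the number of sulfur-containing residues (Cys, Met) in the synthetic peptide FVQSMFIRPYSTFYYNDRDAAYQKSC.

Matching residues: M5, C26.

2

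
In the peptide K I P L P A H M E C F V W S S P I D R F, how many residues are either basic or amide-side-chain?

Basic: H, K, R. Amide-side-chain: N, Q.
Basic residues here: K1, H7, R19 (3).
Amide-side-chain residues here: none (0).
The two groups share no amino acid, so total = 3 + 0 = 3.

3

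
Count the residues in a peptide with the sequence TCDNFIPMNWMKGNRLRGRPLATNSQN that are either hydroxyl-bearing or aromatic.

5

Hydroxyl-bearing: S, T, Y. Aromatic: F, W, Y.
Hydroxyl-bearing residues here: T1, T23, S25 (3).
Aromatic residues here: F5, W10 (2).
(Y belongs to both groups, but none appear in this sequence.) Total = 3 + 2 = 5.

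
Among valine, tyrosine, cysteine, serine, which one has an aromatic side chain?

tyrosine

Phenylalanine (F), tryptophan (W), and tyrosine (Y) have aromatic ring side chains.
Of the listed options, only tyrosine belongs to this group.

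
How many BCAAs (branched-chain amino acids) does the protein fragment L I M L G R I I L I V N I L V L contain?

12

Valine (V), leucine (L), and isoleucine (I) are the branched-chain amino acids.
Matching residues: L1, I2, L4, I7, I8, L9, I10, V11, I13, L14, V15, L16.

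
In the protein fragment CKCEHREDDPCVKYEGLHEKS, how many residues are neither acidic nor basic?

9

Acidic: D, E. Basic: K, R, H. All other residues are neither.
Matching residues: C1, C3, P10, C11, V12, Y14, G16, L17, S21.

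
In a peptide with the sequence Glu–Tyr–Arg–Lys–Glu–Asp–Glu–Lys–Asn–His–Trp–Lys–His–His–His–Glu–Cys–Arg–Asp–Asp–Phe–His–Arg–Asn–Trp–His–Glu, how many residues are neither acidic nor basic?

Acidic: D, E. Basic: K, R, H. All other residues are neither.
Matching residues: Tyr2, Asn9, Trp11, Cys17, Phe21, Asn24, Trp25.

7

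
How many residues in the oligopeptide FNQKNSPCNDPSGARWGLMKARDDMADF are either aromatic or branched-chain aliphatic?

Aromatic: F, W, Y. Branched-chain aliphatic: I, L, V.
Aromatic residues here: F1, W16, F28 (3).
Branched-chain aliphatic residues here: L18 (1).
The two groups share no amino acid, so total = 3 + 1 = 4.

4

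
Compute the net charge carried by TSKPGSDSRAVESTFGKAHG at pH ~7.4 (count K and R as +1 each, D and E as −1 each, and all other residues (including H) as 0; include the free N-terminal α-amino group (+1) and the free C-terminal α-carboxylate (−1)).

Positive (K, R): K3, R9, K17 → +3.
Negative (D, E): D7, E12 → −2.
The N-terminus (+1) and C-terminus (−1) cancel.
Net charge = (+3) + (−2) = +1.

+1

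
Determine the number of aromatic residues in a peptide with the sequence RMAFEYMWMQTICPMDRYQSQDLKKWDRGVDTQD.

5

The aromatic amino acids are Phe (F, benzyl), Trp (W, indole), and Tyr (Y, phenol).
Matching residues: F4, Y6, W8, Y18, W26.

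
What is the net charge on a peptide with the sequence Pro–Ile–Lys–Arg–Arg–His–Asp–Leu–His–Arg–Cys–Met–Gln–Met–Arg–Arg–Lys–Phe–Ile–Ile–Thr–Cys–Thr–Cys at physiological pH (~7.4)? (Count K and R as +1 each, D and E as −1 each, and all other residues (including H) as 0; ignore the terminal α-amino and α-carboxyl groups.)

+6

Positive (K, R): Lys3, Arg4, Arg5, Arg10, Arg15, Arg16, Lys17 → +7.
Negative (D, E): Asp7 → −1.
Net charge = (+7) + (−1) = +6.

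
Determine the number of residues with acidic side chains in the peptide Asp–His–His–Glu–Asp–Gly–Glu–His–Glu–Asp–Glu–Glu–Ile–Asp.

Only D (aspartate) and E (glutamate) carry a side-chain carboxylic acid.
Matching residues: Asp1, Glu4, Asp5, Glu7, Glu9, Asp10, Glu11, Glu12, Asp14.

9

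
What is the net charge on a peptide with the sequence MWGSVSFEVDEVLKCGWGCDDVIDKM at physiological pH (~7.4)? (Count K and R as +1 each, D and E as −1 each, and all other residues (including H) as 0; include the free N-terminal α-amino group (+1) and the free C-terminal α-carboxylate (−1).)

Positive (K, R): K14, K25 → +2.
Negative (D, E): E8, D10, E11, D20, D21, D24 → −6.
The N-terminus (+1) and C-terminus (−1) cancel.
Net charge = (+2) + (−6) = −4.

-4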